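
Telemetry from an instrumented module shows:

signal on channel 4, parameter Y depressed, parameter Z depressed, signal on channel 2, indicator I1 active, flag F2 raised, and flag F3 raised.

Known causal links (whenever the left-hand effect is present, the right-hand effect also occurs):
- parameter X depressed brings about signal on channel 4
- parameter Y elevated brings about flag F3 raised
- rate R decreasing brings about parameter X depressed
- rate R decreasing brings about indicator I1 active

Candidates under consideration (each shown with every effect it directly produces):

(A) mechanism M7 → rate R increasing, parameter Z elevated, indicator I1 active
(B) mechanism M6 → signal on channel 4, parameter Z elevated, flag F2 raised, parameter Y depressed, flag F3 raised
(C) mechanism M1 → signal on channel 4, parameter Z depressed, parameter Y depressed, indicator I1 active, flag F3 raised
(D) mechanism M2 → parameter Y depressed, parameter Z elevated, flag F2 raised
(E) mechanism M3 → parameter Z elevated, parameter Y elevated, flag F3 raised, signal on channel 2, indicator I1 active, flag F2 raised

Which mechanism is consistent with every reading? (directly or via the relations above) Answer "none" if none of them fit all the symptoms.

none

For each candidate, compare predicted effects to what was observed:
(A) mechanism M7 — fails on signal on channel 4, parameter Y depressed, parameter Z depressed, signal on channel 2, flag F2 raised, flag F3 raised (predicts parameter Z elevated, not parameter Z depressed)
(B) mechanism M6 — fails on parameter Z depressed, signal on channel 2, indicator I1 active (predicts parameter Z elevated, not parameter Z depressed)
(C) mechanism M1 — signal on channel 4 yes; parameter Y depressed yes; parameter Z depressed yes; signal on channel 2 NO; indicator I1 active yes; flag F2 raised NO; flag F3 raised yes
(D) mechanism M2 — fails on signal on channel 4, parameter Z depressed, signal on channel 2, indicator I1 active, flag F3 raised (predicts parameter Z elevated, not parameter Z depressed)
(E) mechanism M3 — signal on channel 4 NO; parameter Y depressed NO; parameter Z depressed NO; signal on channel 2 yes; indicator I1 active yes; flag F2 raised yes; flag F3 raised yes
Every candidate fails on at least one observation.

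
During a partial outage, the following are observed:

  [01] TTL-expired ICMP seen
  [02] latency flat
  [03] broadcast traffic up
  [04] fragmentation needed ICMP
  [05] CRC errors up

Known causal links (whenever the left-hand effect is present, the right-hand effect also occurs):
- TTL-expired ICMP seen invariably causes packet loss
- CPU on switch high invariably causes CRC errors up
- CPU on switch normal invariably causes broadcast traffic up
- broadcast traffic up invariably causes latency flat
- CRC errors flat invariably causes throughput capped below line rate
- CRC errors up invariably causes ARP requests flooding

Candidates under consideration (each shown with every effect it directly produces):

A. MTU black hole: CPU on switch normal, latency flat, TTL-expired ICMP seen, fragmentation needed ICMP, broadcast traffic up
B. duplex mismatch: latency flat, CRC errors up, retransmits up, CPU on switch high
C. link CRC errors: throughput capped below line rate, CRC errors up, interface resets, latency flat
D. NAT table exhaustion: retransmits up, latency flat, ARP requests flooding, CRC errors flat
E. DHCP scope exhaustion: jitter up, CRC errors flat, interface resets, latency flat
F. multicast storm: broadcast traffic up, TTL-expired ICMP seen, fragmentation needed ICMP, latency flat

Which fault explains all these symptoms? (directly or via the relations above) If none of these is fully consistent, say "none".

none

Testing each hypothesis:
(A) MTU black hole — does not account for CRC errors up
(B) duplex mismatch — does not account for TTL-expired ICMP seen, broadcast traffic up, fragmentation needed ICMP
(C) link CRC errors — TTL-expired ICMP seen miss; latency flat match; broadcast traffic up miss; fragmentation needed ICMP miss; CRC errors up match
(D) NAT table exhaustion — fails on TTL-expired ICMP seen, broadcast traffic up, fragmentation needed ICMP, CRC errors up (predicts CRC errors flat, not CRC errors up)
(E) DHCP scope exhaustion — TTL-expired ICMP seen miss; latency flat match; broadcast traffic up miss; fragmentation needed ICMP miss; CRC errors up miss
(F) multicast storm — does not account for CRC errors up
Every candidate fails on at least one observation.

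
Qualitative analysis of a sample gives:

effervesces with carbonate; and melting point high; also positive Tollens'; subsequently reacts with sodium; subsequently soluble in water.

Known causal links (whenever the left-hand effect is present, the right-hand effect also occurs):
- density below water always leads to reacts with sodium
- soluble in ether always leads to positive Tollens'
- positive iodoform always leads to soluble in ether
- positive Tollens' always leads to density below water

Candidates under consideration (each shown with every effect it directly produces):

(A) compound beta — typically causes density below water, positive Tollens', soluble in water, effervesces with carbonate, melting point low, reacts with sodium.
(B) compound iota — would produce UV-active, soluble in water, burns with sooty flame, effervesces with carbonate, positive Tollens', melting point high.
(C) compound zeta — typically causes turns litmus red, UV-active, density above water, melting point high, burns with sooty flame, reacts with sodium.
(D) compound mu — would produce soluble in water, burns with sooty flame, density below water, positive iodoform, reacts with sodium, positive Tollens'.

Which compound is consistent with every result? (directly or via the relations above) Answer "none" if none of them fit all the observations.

Per-candidate check:
(A) compound beta — fails on melting point high (predicts melting point low, not melting point high)
(B) compound iota — effervesces with carbonate match; melting point high match; positive Tollens' match; reacts with sodium match (via positive Tollens' → density below water → reacts with sodium); soluble in water match
(C) compound zeta — does not account for effervesces with carbonate, positive Tollens', soluble in water
(D) compound mu — effervesces with carbonate miss; melting point high miss; positive Tollens' match; reacts with sodium match; soluble in water match
(B) is the only candidate with no mismatches.

B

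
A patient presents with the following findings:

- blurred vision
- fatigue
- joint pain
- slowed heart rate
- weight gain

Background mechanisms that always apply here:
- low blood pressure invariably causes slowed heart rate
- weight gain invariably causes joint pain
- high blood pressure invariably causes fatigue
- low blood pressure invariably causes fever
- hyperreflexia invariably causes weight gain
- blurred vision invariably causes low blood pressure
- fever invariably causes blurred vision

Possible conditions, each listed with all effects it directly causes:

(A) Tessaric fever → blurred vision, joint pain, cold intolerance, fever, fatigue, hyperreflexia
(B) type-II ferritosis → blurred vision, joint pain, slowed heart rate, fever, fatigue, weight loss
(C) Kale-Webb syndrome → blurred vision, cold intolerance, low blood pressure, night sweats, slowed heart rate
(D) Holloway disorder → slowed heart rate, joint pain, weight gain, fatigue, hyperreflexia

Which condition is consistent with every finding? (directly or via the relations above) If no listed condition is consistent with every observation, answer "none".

Checking each candidate against the observations:
(A) Tessaric fever — accounts for every observation (slowed heart rate by blurred vision → low blood pressure → slowed heart rate)
(B) type-II ferritosis — fails on weight gain (predicts weight loss, not weight gain)
(C) Kale-Webb syndrome — does not account for fatigue, joint pain, weight gain
(D) Holloway disorder — does not account for blurred vision
Only (A) is consistent with every observation.

A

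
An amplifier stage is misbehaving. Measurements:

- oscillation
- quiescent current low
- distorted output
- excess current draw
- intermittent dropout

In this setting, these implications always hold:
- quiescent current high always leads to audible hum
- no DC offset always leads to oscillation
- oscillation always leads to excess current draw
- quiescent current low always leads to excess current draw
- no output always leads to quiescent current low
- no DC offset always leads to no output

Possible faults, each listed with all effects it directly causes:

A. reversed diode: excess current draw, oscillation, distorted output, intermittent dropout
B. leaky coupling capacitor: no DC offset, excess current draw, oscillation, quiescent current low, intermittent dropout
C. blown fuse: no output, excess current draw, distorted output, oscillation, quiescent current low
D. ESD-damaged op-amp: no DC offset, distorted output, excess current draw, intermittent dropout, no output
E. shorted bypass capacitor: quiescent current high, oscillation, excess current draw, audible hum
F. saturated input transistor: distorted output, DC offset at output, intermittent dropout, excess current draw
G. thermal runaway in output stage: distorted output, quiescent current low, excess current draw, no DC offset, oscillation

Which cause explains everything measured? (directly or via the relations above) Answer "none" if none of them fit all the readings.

Per-candidate check:
(A) reversed diode — oscillation ✓; quiescent current low ✗; distorted output ✓; excess current draw ✓; intermittent dropout ✓
(B) leaky coupling capacitor — does not account for distorted output
(C) blown fuse — oscillation ✓; quiescent current low ✓; distorted output ✓; excess current draw ✓; intermittent dropout ✗
(D) ESD-damaged op-amp — accounts for every observation (oscillation by no DC offset → oscillation)
(E) shorted bypass capacitor — fails on quiescent current low, distorted output, intermittent dropout (predicts quiescent current high, not quiescent current low)
(F) saturated input transistor — does not account for oscillation, quiescent current low
(G) thermal runaway in output stage — oscillation ✓; quiescent current low ✓; distorted output ✓; excess current draw ✓; intermittent dropout ✗
(D) is the only candidate with no mismatches.

D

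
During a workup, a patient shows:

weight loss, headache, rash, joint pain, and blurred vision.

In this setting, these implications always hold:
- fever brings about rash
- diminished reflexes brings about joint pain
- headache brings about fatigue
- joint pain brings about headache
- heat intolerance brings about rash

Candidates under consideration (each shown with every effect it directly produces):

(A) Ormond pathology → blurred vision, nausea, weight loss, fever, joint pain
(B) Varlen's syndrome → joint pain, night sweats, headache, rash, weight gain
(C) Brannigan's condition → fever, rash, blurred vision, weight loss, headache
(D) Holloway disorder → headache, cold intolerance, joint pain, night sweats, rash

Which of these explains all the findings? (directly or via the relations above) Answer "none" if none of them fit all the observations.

A

For each candidate, compare predicted effects to what was observed:
(A) Ormond pathology — accounts for every observation (headache by joint pain → headache)
(B) Varlen's syndrome — weight loss ✗; headache ✓; rash ✓; joint pain ✓; blurred vision ✗
(C) Brannigan's condition — does not account for joint pain
(D) Holloway disorder — weight loss ✗; headache ✓; rash ✓; joint pain ✓; blurred vision ✗
(A) is the only candidate with no mismatches.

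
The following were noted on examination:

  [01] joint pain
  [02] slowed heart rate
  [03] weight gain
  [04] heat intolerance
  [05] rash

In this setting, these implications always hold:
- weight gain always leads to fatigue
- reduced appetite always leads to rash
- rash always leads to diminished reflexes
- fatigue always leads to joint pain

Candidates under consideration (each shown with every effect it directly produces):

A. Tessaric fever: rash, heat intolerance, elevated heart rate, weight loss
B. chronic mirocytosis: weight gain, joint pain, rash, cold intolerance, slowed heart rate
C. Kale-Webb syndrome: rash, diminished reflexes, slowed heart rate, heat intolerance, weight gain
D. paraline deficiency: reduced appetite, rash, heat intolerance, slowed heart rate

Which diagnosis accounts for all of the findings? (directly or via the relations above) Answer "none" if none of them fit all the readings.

For each candidate, compare predicted effects to what was observed:
(A) Tessaric fever — joint pain ✗; slowed heart rate ✗; weight gain ✗; heat intolerance ✓; rash ✓
(B) chronic mirocytosis — joint pain ✓; slowed heart rate ✓; weight gain ✓; heat intolerance ✗; rash ✓
(C) Kale-Webb syndrome — accounts for every observation (joint pain by weight gain → fatigue → joint pain)
(D) paraline deficiency — joint pain ✗; slowed heart rate ✓; weight gain ✗; heat intolerance ✓; rash ✓
(C) is the only candidate with no mismatches.

C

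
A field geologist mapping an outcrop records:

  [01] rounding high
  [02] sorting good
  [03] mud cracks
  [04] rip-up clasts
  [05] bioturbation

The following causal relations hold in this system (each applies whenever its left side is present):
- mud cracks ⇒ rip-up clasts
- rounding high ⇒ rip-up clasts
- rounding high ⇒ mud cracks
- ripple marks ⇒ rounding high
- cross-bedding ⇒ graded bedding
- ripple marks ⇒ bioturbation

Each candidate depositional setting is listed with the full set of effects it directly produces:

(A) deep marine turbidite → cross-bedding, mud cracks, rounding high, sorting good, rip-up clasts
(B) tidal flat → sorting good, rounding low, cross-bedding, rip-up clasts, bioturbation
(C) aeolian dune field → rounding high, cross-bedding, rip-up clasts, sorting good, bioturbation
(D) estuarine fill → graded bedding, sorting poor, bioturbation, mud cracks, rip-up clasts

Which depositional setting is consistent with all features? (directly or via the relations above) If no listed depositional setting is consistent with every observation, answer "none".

For each candidate, compare predicted effects to what was observed:
(A) deep marine turbidite — does not account for bioturbation
(B) tidal flat — rounding high ✗; sorting good ✓; mud cracks ✗; rip-up clasts ✓; bioturbation ✓
(C) aeolian dune field — rounding high ✓; sorting good ✓; mud cracks ✓ (through rounding high → mud cracks); rip-up clasts ✓; bioturbation ✓
(D) estuarine fill — rounding high ✗; sorting good ✗; mud cracks ✓; rip-up clasts ✓; bioturbation ✓
Only (C) is consistent with every observation.

C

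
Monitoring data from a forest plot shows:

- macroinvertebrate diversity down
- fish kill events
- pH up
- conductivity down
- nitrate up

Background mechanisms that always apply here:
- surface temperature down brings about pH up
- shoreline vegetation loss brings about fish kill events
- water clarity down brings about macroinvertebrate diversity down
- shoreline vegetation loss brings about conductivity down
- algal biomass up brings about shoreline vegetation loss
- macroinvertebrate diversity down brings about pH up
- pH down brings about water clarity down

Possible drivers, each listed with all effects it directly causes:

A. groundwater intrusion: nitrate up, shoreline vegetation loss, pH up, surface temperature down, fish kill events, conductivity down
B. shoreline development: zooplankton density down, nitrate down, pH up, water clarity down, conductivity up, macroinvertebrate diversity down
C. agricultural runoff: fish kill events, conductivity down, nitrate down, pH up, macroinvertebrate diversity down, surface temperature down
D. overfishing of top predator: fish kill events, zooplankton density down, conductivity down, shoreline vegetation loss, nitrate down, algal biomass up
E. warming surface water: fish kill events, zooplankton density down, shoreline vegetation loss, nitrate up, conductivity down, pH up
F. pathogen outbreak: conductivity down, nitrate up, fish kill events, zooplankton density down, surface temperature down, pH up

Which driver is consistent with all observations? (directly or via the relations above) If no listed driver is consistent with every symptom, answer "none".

For each candidate, compare predicted effects to what was observed:
(A) groundwater intrusion — macroinvertebrate diversity down NO; fish kill events yes; pH up yes; conductivity down yes; nitrate up yes
(B) shoreline development — macroinvertebrate diversity down yes; fish kill events NO; pH up yes; conductivity down NO; nitrate up NO
(C) agricultural runoff — macroinvertebrate diversity down yes; fish kill events yes; pH up yes; conductivity down yes; nitrate up NO
(D) overfishing of top predator — macroinvertebrate diversity down NO; fish kill events yes; pH up NO; conductivity down yes; nitrate up NO
(E) warming surface water — macroinvertebrate diversity down NO; fish kill events yes; pH up yes; conductivity down yes; nitrate up yes
(F) pathogen outbreak — does not account for macroinvertebrate diversity down
Every candidate fails on at least one observation.

none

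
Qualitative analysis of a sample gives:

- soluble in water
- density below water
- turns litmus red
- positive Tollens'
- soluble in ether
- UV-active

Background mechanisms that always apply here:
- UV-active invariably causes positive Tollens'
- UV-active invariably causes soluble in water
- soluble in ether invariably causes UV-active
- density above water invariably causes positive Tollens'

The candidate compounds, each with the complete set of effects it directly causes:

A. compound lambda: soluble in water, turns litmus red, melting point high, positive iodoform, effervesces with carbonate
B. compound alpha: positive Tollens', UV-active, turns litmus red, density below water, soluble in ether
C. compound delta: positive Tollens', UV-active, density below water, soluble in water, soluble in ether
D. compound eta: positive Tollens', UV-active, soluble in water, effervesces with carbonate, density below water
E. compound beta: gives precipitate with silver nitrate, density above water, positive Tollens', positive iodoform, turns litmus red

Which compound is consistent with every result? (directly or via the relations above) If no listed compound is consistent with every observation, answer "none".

B

Testing each hypothesis:
(A) compound lambda — soluble in water ✓; density below water ✗; turns litmus red ✓; positive Tollens' ✗; soluble in ether ✗; UV-active ✗
(B) compound alpha — accounts for every observation (soluble in water through UV-active → soluble in water)
(C) compound delta — soluble in water ✓; density below water ✓; turns litmus red ✗; positive Tollens' ✓; soluble in ether ✓; UV-active ✓
(D) compound eta — soluble in water ✓; density below water ✓; turns litmus red ✗; positive Tollens' ✓; soluble in ether ✗; UV-active ✓
(E) compound beta — soluble in water ✗; density below water ✗; turns litmus red ✓; positive Tollens' ✓; soluble in ether ✗; UV-active ✗
Only (B) is consistent with every observation.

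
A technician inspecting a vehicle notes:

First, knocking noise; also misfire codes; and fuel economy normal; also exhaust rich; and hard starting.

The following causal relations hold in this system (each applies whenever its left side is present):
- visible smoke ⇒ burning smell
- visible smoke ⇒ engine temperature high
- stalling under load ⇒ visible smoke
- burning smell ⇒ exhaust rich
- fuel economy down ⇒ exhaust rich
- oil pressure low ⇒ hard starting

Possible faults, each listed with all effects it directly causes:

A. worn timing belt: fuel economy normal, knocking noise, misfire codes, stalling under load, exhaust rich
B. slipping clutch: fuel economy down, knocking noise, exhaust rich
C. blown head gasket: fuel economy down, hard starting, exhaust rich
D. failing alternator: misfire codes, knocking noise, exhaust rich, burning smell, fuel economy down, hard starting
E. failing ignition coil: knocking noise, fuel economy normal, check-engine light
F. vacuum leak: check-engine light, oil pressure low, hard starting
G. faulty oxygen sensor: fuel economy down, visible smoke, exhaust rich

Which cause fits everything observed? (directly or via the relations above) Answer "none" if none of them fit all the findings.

Testing each hypothesis:
(A) worn timing belt — does not account for hard starting
(B) slipping clutch — knocking noise +; misfire codes -; fuel economy normal -; exhaust rich +; hard starting -
(C) blown head gasket — fails on knocking noise, misfire codes, fuel economy normal (predicts fuel economy down, not fuel economy normal)
(D) failing alternator — fails on fuel economy normal (predicts fuel economy down, not fuel economy normal)
(E) failing ignition coil — does not account for misfire codes, exhaust rich, hard starting
(F) vacuum leak — knocking noise -; misfire codes -; fuel economy normal -; exhaust rich -; hard starting +
(G) faulty oxygen sensor — fails on knocking noise, misfire codes, fuel economy normal, hard starting (predicts fuel economy down, not fuel economy normal)
Every candidate fails on at least one observation.

none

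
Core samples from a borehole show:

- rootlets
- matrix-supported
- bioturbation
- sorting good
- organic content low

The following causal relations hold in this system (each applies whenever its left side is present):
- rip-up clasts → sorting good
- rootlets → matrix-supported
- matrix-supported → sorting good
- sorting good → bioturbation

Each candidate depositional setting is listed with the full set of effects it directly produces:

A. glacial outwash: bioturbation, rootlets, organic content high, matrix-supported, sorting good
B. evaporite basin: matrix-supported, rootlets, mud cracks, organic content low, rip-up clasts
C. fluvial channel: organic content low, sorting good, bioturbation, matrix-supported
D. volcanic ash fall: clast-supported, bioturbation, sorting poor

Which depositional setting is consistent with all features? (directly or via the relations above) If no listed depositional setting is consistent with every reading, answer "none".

B

Per-candidate check:
(A) glacial outwash — fails on organic content low (predicts organic content high, not organic content low)
(B) evaporite basin — rootlets match; matrix-supported match; bioturbation match (through rip-up clasts → sorting good → bioturbation); sorting good match (through rip-up clasts → sorting good); organic content low match
(C) fluvial channel — rootlets miss; matrix-supported match; bioturbation match; sorting good match; organic content low match
(D) volcanic ash fall — rootlets miss; matrix-supported miss; bioturbation match; sorting good miss; organic content low miss
(B) is the only candidate with no mismatches.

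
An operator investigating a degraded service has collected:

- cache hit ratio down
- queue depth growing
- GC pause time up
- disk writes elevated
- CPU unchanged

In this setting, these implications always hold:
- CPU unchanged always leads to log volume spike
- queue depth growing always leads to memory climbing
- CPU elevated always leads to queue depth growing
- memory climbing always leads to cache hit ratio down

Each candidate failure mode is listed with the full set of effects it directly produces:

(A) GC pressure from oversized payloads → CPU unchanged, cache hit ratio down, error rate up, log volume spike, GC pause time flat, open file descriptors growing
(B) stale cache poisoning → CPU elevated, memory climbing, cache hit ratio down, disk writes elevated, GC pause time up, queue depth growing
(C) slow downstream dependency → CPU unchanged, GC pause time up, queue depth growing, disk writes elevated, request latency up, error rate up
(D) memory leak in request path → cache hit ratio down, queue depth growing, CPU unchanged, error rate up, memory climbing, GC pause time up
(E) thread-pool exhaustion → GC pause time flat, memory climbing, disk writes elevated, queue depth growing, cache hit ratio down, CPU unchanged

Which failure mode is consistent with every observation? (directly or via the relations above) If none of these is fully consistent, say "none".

Per-candidate check:
(A) GC pressure from oversized payloads — cache hit ratio down ✓; queue depth growing ✗; GC pause time up ✗; disk writes elevated ✗; CPU unchanged ✓
(B) stale cache poisoning — cache hit ratio down ✓; queue depth growing ✓; GC pause time up ✓; disk writes elevated ✓; CPU unchanged ✗
(C) slow downstream dependency — cache hit ratio down ✓ (through queue depth growing → memory climbing → cache hit ratio down); queue depth growing ✓; GC pause time up ✓; disk writes elevated ✓; CPU unchanged ✓
(D) memory leak in request path — does not account for disk writes elevated
(E) thread-pool exhaustion — cache hit ratio down ✓; queue depth growing ✓; GC pause time up ✗; disk writes elevated ✓; CPU unchanged ✓
(C) alone accounts for all the evidence.

C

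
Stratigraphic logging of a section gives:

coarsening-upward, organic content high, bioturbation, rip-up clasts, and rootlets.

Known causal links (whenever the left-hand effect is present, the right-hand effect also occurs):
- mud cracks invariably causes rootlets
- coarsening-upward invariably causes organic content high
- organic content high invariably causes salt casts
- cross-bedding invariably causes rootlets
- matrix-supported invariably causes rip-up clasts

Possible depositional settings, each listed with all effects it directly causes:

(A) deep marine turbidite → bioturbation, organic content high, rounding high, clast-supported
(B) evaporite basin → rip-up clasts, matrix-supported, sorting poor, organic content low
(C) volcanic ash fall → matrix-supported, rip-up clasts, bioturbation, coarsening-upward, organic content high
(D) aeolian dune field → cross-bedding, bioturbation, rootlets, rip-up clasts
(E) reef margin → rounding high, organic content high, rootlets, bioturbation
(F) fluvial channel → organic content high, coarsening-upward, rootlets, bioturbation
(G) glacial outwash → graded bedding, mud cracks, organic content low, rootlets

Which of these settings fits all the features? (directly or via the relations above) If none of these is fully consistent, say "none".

none

For each candidate, compare predicted effects to what was observed:
(A) deep marine turbidite — does not account for coarsening-upward, rip-up clasts, rootlets
(B) evaporite basin — fails on coarsening-upward, organic content high, bioturbation, rootlets (predicts organic content low, not organic content high)
(C) volcanic ash fall — coarsening-upward ✓; organic content high ✓; bioturbation ✓; rip-up clasts ✓; rootlets ✗
(D) aeolian dune field — does not account for coarsening-upward, organic content high
(E) reef margin — coarsening-upward ✗; organic content high ✓; bioturbation ✓; rip-up clasts ✗; rootlets ✓
(F) fluvial channel — coarsening-upward ✓; organic content high ✓; bioturbation ✓; rip-up clasts ✗; rootlets ✓
(G) glacial outwash — coarsening-upward ✗; organic content high ✗; bioturbation ✗; rip-up clasts ✗; rootlets ✓
No candidate is consistent with all observations.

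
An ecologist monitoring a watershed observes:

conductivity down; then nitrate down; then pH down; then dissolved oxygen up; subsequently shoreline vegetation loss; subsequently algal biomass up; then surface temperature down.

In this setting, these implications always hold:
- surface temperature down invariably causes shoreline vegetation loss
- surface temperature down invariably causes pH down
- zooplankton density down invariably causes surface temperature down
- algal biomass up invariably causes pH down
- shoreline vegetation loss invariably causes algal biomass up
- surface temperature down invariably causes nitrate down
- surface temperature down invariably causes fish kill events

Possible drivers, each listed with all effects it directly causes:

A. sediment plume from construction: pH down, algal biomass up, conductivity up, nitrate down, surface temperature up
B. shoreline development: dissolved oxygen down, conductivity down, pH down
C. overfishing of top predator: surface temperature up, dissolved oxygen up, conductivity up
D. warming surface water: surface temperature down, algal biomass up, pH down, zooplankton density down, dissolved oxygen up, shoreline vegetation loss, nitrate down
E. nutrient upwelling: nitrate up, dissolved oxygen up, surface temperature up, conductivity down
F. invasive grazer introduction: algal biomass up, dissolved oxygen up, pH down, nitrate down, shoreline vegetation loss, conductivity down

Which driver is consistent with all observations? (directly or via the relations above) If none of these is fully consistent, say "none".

Per-candidate check:
(A) sediment plume from construction — conductivity down ✗; nitrate down ✓; pH down ✓; dissolved oxygen up ✗; shoreline vegetation loss ✗; algal biomass up ✓; surface temperature down ✗
(B) shoreline development — conductivity down ✓; nitrate down ✗; pH down ✓; dissolved oxygen up ✗; shoreline vegetation loss ✗; algal biomass up ✗; surface temperature down ✗
(C) overfishing of top predator — fails on conductivity down, nitrate down, pH down, shoreline vegetation loss, algal biomass up, surface temperature down (predicts conductivity up, not conductivity down; predicts surface temperature up, not surface temperature down)
(D) warming surface water — does not account for conductivity down
(E) nutrient upwelling — conductivity down ✓; nitrate down ✗; pH down ✗; dissolved oxygen up ✓; shoreline vegetation loss ✗; algal biomass up ✗; surface temperature down ✗
(F) invasive grazer introduction — does not account for surface temperature down
No candidate is consistent with all observations.

none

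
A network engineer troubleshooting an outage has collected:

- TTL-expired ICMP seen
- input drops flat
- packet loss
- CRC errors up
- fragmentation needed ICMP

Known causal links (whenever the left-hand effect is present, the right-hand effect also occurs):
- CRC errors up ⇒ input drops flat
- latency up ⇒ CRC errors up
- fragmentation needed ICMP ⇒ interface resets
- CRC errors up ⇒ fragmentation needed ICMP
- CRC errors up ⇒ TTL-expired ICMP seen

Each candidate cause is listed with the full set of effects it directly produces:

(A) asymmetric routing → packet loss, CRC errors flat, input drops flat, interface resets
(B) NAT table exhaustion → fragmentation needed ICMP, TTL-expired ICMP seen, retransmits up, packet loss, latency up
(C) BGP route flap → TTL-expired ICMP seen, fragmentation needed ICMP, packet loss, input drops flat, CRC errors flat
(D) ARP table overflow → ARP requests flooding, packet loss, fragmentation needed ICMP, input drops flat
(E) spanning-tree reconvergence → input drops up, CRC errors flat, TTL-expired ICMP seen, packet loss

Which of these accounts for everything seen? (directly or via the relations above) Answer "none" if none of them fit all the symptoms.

Checking each candidate against the observations:
(A) asymmetric routing — fails on TTL-expired ICMP seen, CRC errors up, fragmentation needed ICMP (predicts CRC errors flat, not CRC errors up)
(B) NAT table exhaustion — TTL-expired ICMP seen yes; input drops flat yes (through latency up → CRC errors up → input drops flat); packet loss yes; CRC errors up yes (through latency up → CRC errors up); fragmentation needed ICMP yes
(C) BGP route flap — fails on CRC errors up (predicts CRC errors flat, not CRC errors up)
(D) ARP table overflow — TTL-expired ICMP seen NO; input drops flat yes; packet loss yes; CRC errors up NO; fragmentation needed ICMP yes
(E) spanning-tree reconvergence — fails on input drops flat, CRC errors up, fragmentation needed ICMP (predicts input drops up, not input drops flat; predicts CRC errors flat, not CRC errors up)
Only (B) is consistent with every observation.

B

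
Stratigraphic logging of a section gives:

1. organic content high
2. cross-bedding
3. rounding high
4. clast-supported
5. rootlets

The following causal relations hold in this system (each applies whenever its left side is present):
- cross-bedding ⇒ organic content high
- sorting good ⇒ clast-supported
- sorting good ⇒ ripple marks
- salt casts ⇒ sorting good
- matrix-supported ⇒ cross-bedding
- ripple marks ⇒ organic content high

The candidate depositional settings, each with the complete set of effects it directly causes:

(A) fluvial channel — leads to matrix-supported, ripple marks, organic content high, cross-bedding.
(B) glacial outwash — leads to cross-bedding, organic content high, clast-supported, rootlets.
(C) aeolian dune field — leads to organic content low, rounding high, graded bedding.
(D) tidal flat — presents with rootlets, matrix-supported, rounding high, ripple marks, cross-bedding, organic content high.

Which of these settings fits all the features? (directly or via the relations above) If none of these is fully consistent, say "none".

none

For each candidate, compare predicted effects to what was observed:
(A) fluvial channel — fails on rounding high, clast-supported, rootlets (predicts matrix-supported, not clast-supported)
(B) glacial outwash — organic content high +; cross-bedding +; rounding high -; clast-supported +; rootlets +
(C) aeolian dune field — fails on organic content high, cross-bedding, clast-supported, rootlets (predicts organic content low, not organic content high)
(D) tidal flat — organic content high +; cross-bedding +; rounding high +; clast-supported -; rootlets +
Every candidate fails on at least one observation.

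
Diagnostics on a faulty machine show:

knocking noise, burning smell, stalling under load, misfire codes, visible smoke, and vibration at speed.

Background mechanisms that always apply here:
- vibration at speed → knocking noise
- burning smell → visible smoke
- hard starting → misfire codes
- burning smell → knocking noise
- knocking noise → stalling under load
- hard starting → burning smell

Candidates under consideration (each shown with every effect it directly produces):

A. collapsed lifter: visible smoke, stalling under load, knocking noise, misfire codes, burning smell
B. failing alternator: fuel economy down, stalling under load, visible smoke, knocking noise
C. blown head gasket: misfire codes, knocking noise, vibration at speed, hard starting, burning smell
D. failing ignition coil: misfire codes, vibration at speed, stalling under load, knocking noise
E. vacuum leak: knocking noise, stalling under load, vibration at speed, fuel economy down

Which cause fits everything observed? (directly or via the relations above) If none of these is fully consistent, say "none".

C

Checking each candidate against the observations:
(A) collapsed lifter — knocking noise match; burning smell match; stalling under load match; misfire codes match; visible smoke match; vibration at speed miss
(B) failing alternator — knocking noise match; burning smell miss; stalling under load match; misfire codes miss; visible smoke match; vibration at speed miss
(C) blown head gasket — knocking noise match; burning smell match; stalling under load match (through knocking noise → stalling under load); misfire codes match; visible smoke match (through burning smell → visible smoke); vibration at speed match
(D) failing ignition coil — knocking noise match; burning smell miss; stalling under load match; misfire codes match; visible smoke miss; vibration at speed match
(E) vacuum leak — knocking noise match; burning smell miss; stalling under load match; misfire codes miss; visible smoke miss; vibration at speed match
Only (C) is consistent with every observation.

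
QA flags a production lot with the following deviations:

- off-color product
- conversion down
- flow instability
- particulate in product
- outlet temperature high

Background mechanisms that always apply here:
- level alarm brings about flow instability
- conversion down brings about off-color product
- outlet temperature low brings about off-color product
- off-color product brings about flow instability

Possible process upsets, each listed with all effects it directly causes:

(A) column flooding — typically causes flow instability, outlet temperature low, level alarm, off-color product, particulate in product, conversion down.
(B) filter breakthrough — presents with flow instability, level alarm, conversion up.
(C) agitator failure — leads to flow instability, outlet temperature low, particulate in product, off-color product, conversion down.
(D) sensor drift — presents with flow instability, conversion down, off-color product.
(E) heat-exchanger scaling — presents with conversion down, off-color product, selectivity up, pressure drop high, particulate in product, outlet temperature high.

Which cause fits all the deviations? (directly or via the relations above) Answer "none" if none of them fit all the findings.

E

Checking each candidate against the observations:
(A) column flooding — fails on outlet temperature high (predicts outlet temperature low, not outlet temperature high)
(B) filter breakthrough — fails on off-color product, conversion down, particulate in product, outlet temperature high (predicts conversion up, not conversion down)
(C) agitator failure — off-color product +; conversion down +; flow instability +; particulate in product +; outlet temperature high -
(D) sensor drift — does not account for particulate in product, outlet temperature high
(E) heat-exchanger scaling — off-color product +; conversion down +; flow instability + (through off-color product → flow instability); particulate in product +; outlet temperature high +
(E) is the only candidate with no mismatches.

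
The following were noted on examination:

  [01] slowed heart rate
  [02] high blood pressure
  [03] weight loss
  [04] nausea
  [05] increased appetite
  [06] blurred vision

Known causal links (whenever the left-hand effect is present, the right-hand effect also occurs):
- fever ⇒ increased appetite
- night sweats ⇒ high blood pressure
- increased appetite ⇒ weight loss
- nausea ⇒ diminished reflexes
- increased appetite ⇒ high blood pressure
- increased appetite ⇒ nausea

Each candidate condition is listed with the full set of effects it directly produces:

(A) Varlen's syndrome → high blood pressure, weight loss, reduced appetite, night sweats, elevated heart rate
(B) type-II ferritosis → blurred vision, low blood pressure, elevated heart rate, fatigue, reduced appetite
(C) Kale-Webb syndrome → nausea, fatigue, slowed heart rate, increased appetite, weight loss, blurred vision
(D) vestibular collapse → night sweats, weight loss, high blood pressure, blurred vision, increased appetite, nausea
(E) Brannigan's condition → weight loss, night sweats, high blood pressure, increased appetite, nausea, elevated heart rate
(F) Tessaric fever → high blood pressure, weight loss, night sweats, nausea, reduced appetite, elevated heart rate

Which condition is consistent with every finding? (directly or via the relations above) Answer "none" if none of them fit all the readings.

C

For each candidate, compare predicted effects to what was observed:
(A) Varlen's syndrome — slowed heart rate miss; high blood pressure match; weight loss match; nausea miss; increased appetite miss; blurred vision miss
(B) type-II ferritosis — slowed heart rate miss; high blood pressure miss; weight loss miss; nausea miss; increased appetite miss; blurred vision match
(C) Kale-Webb syndrome — slowed heart rate match; high blood pressure match (by increased appetite → high blood pressure); weight loss match; nausea match; increased appetite match; blurred vision match
(D) vestibular collapse — does not account for slowed heart rate
(E) Brannigan's condition — fails on slowed heart rate, blurred vision (predicts elevated heart rate, not slowed heart rate)
(F) Tessaric fever — slowed heart rate miss; high blood pressure match; weight loss match; nausea match; increased appetite miss; blurred vision miss
Only (C) is consistent with every observation.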